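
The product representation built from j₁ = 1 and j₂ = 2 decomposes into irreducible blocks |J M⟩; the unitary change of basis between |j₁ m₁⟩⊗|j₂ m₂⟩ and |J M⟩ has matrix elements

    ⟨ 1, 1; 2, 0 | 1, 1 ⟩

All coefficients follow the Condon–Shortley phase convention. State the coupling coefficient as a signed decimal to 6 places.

triangle: 2!*0!*2!/5! = 4/120
(j±m)!: 2!*0!*2!*2!*2!*0! = 16
prefactor² = (2J+1)*Δ*N² = 8/5
  k=0: +1/(0!*2!*0!*2!*0!*0!) = 1/4
Σ = 1/4  ⇒  CG² = 8/5*(1/4)² = 1/10
CG = +√(1/10) = +0.316228

+0.316228  (= +√(1/10))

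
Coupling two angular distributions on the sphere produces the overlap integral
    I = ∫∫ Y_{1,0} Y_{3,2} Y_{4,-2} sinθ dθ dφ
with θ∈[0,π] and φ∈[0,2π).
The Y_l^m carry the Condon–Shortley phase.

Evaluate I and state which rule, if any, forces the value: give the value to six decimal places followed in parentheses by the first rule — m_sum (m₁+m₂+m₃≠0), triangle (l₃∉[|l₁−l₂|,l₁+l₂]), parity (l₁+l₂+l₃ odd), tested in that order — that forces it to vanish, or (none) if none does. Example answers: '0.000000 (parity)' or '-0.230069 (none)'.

Rules hold: Σm=0, L=8 even, 2≤4≤4.
N = 3·7·9 = 189
Δ = 0!·2!·6!/9! = 1/252
Racah Σ t=0..0: t=0:+1/36 = 1/36
⇒ 3j(1 3 4; 0 0 0)² = 4/63, sgn +1
Racah Σ t=0..0: t=0:+1/120 = 1/120
⇒ 3j(1 3 4; 0 2 -2)² = 1/21, sgn +1
4πI² = N·(3j₀)²·(3jₘ)² = 4/7
I = +1·√(0.571429/4π) = 0.21324362
No selection rule forces the value: the integral is nonzero (none).

0.213244 (none)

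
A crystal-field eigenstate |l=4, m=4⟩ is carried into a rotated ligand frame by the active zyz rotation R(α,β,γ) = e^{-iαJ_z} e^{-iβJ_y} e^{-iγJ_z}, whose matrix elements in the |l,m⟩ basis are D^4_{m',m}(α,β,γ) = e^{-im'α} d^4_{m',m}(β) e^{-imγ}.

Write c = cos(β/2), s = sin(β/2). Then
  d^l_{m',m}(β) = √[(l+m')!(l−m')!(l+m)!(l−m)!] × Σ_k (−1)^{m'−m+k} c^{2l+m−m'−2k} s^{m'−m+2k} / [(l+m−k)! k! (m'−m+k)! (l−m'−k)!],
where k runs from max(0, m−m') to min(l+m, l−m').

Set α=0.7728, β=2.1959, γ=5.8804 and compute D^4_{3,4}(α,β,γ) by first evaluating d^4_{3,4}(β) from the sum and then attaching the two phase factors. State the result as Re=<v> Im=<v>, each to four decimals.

First d^4_{3,4}(β=2.1959), then the phase factors e^{-i(3)α} and e^{-i(4)γ}:
c=cos(2.195900/2)=0.455422, s=sin(2.195900/2)=0.890276; N=√[5040·1·40320·1]=14255.272709
k: max(0,(4)−(3))=1 … min(4+(4),4−(3))=1
  k=1: (−1)^0·14255.2727/(5040)·0.4554^7·0.8903^1 = +0.010232
d^4_{3,4}(2.1959) = +0.010232
Attach z-rotation phases: D = e^{-i(3)(0.7728)}·(+0.010232)·e^{-i(4)(5.8804)} = +0.007778-0.006648i

Re=0.0078 Im=-0.0066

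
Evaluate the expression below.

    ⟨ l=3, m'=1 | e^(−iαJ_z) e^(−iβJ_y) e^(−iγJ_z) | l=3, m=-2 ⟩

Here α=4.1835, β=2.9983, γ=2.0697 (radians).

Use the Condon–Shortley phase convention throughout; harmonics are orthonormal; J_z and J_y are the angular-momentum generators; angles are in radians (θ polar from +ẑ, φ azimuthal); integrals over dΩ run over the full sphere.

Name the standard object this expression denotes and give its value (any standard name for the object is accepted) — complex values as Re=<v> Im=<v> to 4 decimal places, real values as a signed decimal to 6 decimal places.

Wigner D-matrix element, Re=0.2210 Im=-0.0098

This is a Wigner D-matrix element — the rotation-matrix element ⟨l m'| R(α,β,γ) |l m⟩ in the angular-momentum basis.
Split into d^3_{1,-2}(β=2.9983) × two z-phases.
c=cos(2.998300/2)=0.071585, s=sin(2.998300/2)=0.997434; N=√[24·2·1·120]=75.894664
The bounds max(0,m−m')=0 and min(l+m,l−m')=1 give 2 terms
  k=0: (−1)^3·75.8947/(12)·0.0716^3·0.9974^3 = -0.002302
  k=1: (−1)^4·75.8947/(24)·0.0716^1·0.9974^5 = +0.223483
d^3_{1,-2}(2.9983) = -0.002302 +0.223483 = +0.221181
Phases: e^{-i·(1)·4.1835}=-0.504574+0.863368i, e^{-i·(-2)·2.0697}=-0.542146-0.840284i ⇒ D=+0.220966-0.009751i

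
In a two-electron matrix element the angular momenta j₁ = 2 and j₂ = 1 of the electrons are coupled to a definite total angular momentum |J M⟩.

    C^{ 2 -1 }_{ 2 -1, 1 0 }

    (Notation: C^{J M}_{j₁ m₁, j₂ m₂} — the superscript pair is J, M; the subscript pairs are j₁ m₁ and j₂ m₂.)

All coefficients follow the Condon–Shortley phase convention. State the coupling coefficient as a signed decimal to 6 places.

√[5·1!3!1!/6! · 1!3!1!1!1!3!] = √(3/2)
  +(−1)^0/∏(0,1,3,1,0,0)! = 1/6  (running 1/6)
  +(−1)^1/∏(1,0,2,0,1,1)! = -1/2  (running -1/3)
⟨..|..⟩ = √(3/2)·(-1/3) = -0.408248

−√(1/6) = -0.408248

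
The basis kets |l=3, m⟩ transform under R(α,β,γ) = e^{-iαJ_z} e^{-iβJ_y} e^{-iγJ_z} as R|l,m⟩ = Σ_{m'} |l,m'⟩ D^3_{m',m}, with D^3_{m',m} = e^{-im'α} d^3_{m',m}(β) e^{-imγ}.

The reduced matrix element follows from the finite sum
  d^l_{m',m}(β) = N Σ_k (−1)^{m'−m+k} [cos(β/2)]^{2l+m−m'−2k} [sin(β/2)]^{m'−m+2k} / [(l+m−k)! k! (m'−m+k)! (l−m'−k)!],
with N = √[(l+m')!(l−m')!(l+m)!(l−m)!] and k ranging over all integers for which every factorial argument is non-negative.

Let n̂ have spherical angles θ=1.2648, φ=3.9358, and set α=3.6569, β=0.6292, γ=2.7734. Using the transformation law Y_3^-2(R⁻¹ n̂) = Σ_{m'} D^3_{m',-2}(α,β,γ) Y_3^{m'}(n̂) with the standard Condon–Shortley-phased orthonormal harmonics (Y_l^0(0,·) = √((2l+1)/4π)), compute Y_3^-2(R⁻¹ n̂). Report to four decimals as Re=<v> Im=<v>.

Re=-0.0115 Im=-0.3094

Need the full column D^3_{m',-2} for m'=−3..3 at α=3.6569, β=0.6292, γ=2.7734.
cos(β/2)=0.950920, sin(β/2)=0.309436
d^3_{-3,-2}: single k=1 term ⇒ +0.589342;  D = -0.406548-0.426664i
d^3_{-2,-2}: k∈[0..1] ⇒ +0.739375 -0.391461 = +0.347914;  D = +0.332962+0.100896i
d^3_{-1,-2}: k∈[0..1] ⇒ -0.760837 +0.161130 = -0.599707;  D = +0.585111-0.131505i
d^3_{0,-2}: k∈[0..1] ⇒ +0.428824 -0.045408 = +0.383416;  D = +0.284073-0.257508i
d^3_{1,-2}: k∈[0..1] ⇒ -0.161130 +0.008531 = -0.152599;  D = +0.047873-0.144895i
d^3_{2,-2}: k∈[0..1] ⇒ +0.041452 -0.000878 = +0.040574;  D = -0.007910-0.039795i
d^3_{3,-2}: single k=0 term ⇒ -0.006608;  D = -0.004315-0.005005i
Y_3^{m'}(θ=1.2648,φ=3.9358) and Σ D·Y over m':
  (-0.4065-0.4267i)·(+0.2625+0.2489i)  (+0.3330+0.1009i)·(-0.0049-0.2799i)  (+0.5851-0.1315i)·(+0.1180-0.1201i)  (+0.2841-0.2575i)·(-0.2862+0.0000i)  (+0.0479-0.1449i)·(-0.1180-0.1201i)  (-0.0079-0.0398i)·(-0.0049+0.2799i)  (-0.0043-0.0050i)·(-0.2625+0.2489i)
Y_3^-2(R⁻¹ n̂) = -0.011455-0.309373i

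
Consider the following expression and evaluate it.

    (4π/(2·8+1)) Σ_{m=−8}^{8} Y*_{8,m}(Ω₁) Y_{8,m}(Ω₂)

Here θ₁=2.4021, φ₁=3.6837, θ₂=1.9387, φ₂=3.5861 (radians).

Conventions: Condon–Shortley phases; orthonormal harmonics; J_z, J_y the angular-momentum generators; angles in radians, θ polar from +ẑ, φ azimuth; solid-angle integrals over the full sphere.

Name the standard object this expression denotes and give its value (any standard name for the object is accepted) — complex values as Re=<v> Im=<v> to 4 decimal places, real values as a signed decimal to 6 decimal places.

This sum is the spherical-harmonic addition theorem: it equals the Legendre polynomial P_l(cos γ) of the angle γ between the two directions.
Addition theorem: P_8(cos γ) = (4π/17) Σ_m Y*_{lm}(Ω₁) Y_{lm}(Ω₂), m = −8…8:
  [-8]  conj(Y_{8,-8})(Ω₁) = -0.00804 - 0.02040j ; Y_{8,-8}(Ω₂) = -0.27109 + 0.11927j ; Δ = 0.00461 + 0.00457j
  [-7]  conj(Y_{8,-7})(Ω₁) = -0.07637 - 0.05844j ; Y_{8,-7}(Ω₂) = -0.45642 - 0.01372j ; Δ = 0.03405 + 0.02772j
  [-6]  conj(Y_{8,-6})(Ω₁) = -0.25188 - 0.02809j ; Y_{8,-6}(Ω₂) = -0.20779 - 0.10674j ; Δ = 0.04934 + 0.03272j
  [-5]  conj(Y_{8,-5})(Ω₁) = -0.39358 + 0.18101j ; Y_{8,-5}(Ω₂) = 0.13296 + 0.17427j ; Δ = -0.08387 - 0.04452j
  [-4]  conj(Y_{8,-4})(Ω₁) = -0.24242 + 0.35615j ; Y_{8,-4}(Ω₂) = 0.06730 + 0.32011j ; Δ = -0.13032 - 0.05363j
  [-3]  conj(Y_{8,-3})(Ω₁) = -0.00469 + 0.08438j ; Y_{8,-3}(Ω₂) = 0.01736 - 0.07177j ; Δ = 0.00598 + 0.00180j
  [-2]  conj(Y_{8,-2})(Ω₁) = -0.16008 - 0.30261j ; Y_{8,-2}(Ω₂) = 0.20979 - 0.25848j ; Δ = -0.11181 - 0.02211j
  [-1]  conj(Y_{8,-1})(Ω₁) = -0.22401 - 0.13492j ; Y_{8,-1}(Ω₂) = -0.00935 + 0.00445j ; Δ = 0.00269 + 0.00026j
  [+0]  conj(Y_{8,0})(Ω₁) = 0.26999 + 0.00000j ; Y_{8,0}(Ω₂) = -0.32919 + 0.00000j ; Δ = -0.08888 + 0.00000j
  [+1]  conj(Y_{8,1})(Ω₁) = 0.22401 - 0.13492j ; Y_{8,1}(Ω₂) = 0.00935 + 0.00445j ; Δ = 0.00269 - 0.00026j
  [+2]  conj(Y_{8,2})(Ω₁) = -0.16008 + 0.30261j ; Y_{8,2}(Ω₂) = 0.20979 + 0.25848j ; Δ = -0.11181 + 0.02211j
  [+3]  conj(Y_{8,3})(Ω₁) = 0.00469 + 0.08438j ; Y_{8,3}(Ω₂) = -0.01736 - 0.07177j ; Δ = 0.00598 - 0.00180j
  [+4]  conj(Y_{8,4})(Ω₁) = -0.24242 - 0.35615j ; Y_{8,4}(Ω₂) = 0.06730 - 0.32011j ; Δ = -0.13032 + 0.05363j
  [+5]  conj(Y_{8,5})(Ω₁) = 0.39358 + 0.18101j ; Y_{8,5}(Ω₂) = -0.13296 + 0.17427j ; Δ = -0.08387 + 0.04452j
  [+6]  conj(Y_{8,6})(Ω₁) = -0.25188 + 0.02809j ; Y_{8,6}(Ω₂) = -0.20779 + 0.10674j ; Δ = 0.04934 - 0.03272j
  [+7]  conj(Y_{8,7})(Ω₁) = 0.07637 - 0.05844j ; Y_{8,7}(Ω₂) = 0.45642 - 0.01372j ; Δ = 0.03405 - 0.02772j
  [+8]  conj(Y_{8,8})(Ω₁) = -0.00804 + 0.02040j ; Y_{8,8}(Ω₂) = -0.27109 - 0.11927j ; Δ = 0.00461 - 0.00457j
Total Σ_m = -0.54753 - 0.00000j. Multiply by 0.739198: -0.40473 - 0.00000j. P_8(cos γ) = -0.404731

Legendre polynomial (addition theorem), -0.404731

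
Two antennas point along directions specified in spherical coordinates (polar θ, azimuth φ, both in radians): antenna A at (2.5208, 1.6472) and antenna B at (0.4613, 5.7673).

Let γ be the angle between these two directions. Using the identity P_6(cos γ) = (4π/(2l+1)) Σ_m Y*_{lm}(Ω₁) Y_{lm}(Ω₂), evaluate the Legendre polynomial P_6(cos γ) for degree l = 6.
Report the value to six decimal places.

-0.355392

Summing Y*_{l m}(θ₁,φ₁)·Y_{l m}(θ₂,φ₂) over m ∈ [−6, 6]; prefactor 4π/(2·6+1) = 0.966644:
  m=-6: (-0.01678 - 0.00828j) × (-0.00375 + 0.00017j) = 0.00006 + 0.00003j  (running Σ = 0.00006 + 0.00003j)
  m=-5: (0.03379 - 0.08411j) × (-0.02215 + 0.01396j) = 0.00043 + 0.00233j  (running Σ = 0.00049 + 0.00236j)
  m=-4: (0.24455 + 0.07715j) × (-0.05181 + 0.09650j) = -0.02012 + 0.01960j  (running Σ = -0.01963 + 0.02196j)
  m=-3: (-0.10136 + 0.43446j) × (0.00693 + 0.29933j) = -0.13075 - 0.02733j  (running Σ = -0.15038 - 0.00537j)
  m=-2: (-0.38524 - 0.05933j) × (0.25787 + 0.43114j) = -0.07376 - 0.18139j  (running Σ = -0.22414 - 0.18676j)
  m=-1: (-0.00599 + 0.07828j) × (0.30894 + 0.17520j) = -0.01557 + 0.02313j  (running Σ = -0.23971 - 0.16363j)
  m=0: (-0.41426 + 0.00000j) × (-0.26977 + 0.00000j) = 0.11176 + 0.00000j  (running Σ = -0.12795 - 0.16363j)
  m=1: (0.00599 + 0.07828j) × (-0.30894 + 0.17520j) = -0.01557 - 0.02313j  (running Σ = -0.14352 - 0.18676j)
  m=2: (-0.38524 + 0.05933j) × (0.25787 - 0.43114j) = -0.07376 + 0.18139j  (running Σ = -0.21728 - 0.00537j)
  m=3: (0.10136 + 0.43446j) × (-0.00693 + 0.29933j) = -0.13075 + 0.02733j  (running Σ = -0.34803 + 0.02196j)
  m=4: (0.24455 - 0.07715j) × (-0.05181 - 0.09650j) = -0.02012 - 0.01960j  (running Σ = -0.36814 + 0.00236j)
  m=5: (-0.03379 - 0.08411j) × (0.02215 + 0.01396j) = 0.00043 - 0.00233j  (running Σ = -0.36772 + 0.00003j)
  m=6: (-0.01678 + 0.00828j) × (-0.00375 - 0.00017j) = 0.00006 - 0.00003j  (running Σ = -0.36766 - 0.00000j)
Total Σ_m = -0.36766 - 0.00000j. Multiply by 0.966644: -0.35539 - 0.00000j. P_6(cos γ) = -0.355392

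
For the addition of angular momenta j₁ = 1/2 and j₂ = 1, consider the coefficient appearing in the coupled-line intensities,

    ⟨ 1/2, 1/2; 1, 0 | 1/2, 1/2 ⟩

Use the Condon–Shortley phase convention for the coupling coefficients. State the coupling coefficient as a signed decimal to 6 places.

triangle: 1!×0!×1!/3! = 1/6
(j±m)!: 1!×0!×1!×1!×1!×0! = 1
prefactor² = (2J+1)×Δ×N² = 1/3
  k=0: +1/(0!×1!×0!×1!×0!×0!) = 1
Σ = 1  ⇒  CG² = 1/3×1² = 1/3
CG = +√(1/3) = +0.577350

+√(1/3) = +0.577350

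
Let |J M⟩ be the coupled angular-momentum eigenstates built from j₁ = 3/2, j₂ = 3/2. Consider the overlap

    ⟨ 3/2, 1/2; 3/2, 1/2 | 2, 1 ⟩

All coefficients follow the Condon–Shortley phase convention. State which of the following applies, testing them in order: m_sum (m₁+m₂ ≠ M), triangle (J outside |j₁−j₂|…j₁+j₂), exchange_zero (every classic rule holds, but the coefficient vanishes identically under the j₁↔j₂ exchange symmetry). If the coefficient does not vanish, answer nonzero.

exchange_zero

m-sum: m₁+m₂ = 1/2+1/2 = 1, M = 1  ✓
triangle: |j₁−j₂| = 0 ≤ J = 2 ≤ j₁+j₂ = 3  ✓
exchange: j₁=j₂ and m₁=m₂, and (−1)^(j₁+j₂−J) = (−1)^1 = −1 forces ⟨j₁m₁;j₂m₂|JM⟩ = −⟨j₂m₂;j₁m₁|JM⟩ = −⟨j₁m₁;j₂m₂|JM⟩ ⇒ the coefficient vanishes identically
Racah sum check: Σ_k collapses to 0 ⇒ CG = 0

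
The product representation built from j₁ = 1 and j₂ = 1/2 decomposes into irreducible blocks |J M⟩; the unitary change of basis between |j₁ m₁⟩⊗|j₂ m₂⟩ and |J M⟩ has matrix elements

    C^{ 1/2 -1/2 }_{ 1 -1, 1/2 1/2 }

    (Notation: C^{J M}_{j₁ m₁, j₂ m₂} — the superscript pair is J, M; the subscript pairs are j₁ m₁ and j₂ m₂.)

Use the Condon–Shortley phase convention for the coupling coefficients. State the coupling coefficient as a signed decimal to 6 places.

√[2·1!1!0!/3! · 0!2!1!0!0!1!] = √(2/3)
  +(−1)^1/∏(1,0,1,0,0,0)! = -1  (running -1)
⟨..|..⟩ = √(2/3)·(-1) = -0.816497

-0.816497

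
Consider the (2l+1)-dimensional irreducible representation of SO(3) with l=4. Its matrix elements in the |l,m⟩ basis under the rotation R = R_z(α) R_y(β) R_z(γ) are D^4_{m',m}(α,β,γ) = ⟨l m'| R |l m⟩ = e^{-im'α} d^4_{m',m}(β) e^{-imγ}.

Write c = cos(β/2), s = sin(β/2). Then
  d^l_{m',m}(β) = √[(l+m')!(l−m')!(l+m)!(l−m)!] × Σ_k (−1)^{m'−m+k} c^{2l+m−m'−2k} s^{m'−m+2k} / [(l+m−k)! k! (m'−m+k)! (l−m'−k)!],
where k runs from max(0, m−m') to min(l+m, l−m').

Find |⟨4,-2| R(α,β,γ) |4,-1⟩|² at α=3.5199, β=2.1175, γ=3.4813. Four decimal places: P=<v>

P=0.2169

First d^4_{-2,-1}(β=2.1175), then the phase factors e^{-i(-2)α} and e^{-i(-1)γ}:
With c≡cos(β/2)=0.489962 and s≡sin(β/2)=0.871744, N=[2·720·6·120]^{1/2}=1018.233765
The bounds max(0,m−m')=1 and min(l+m,l−m')=3 give 3 terms
  k=1: (−1)^0·1018.2338/(240)·0.4900^7·0.8717^1 = +0.025070
  k=2: (−1)^1·1018.2338/(48)·0.4900^5·0.8717^3 = -0.396813
  k=3: (−1)^2·1018.2338/(72)·0.4900^3·0.8717^5 = +0.837426
d^4_{-2,-1}(2.1175) = +0.025070 -0.396813 +0.837426 = +0.465684
|D^4_{-2,-1}|² = |d^4_{-2,-1}(β)|² = (+0.465684)² = 0.216862 (the z-rotation phases have unit modulus)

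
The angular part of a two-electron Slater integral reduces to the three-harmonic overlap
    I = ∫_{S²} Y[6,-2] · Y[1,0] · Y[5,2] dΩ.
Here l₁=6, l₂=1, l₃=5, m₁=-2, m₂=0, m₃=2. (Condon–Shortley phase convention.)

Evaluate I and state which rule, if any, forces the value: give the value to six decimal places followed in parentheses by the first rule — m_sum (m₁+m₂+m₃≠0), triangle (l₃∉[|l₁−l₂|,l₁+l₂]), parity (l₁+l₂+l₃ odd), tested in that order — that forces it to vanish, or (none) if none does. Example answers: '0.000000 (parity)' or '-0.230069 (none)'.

0.231133 (none)

m-sum 0 ✓  L=12 even ✓  5≤5≤7 ✓
Π(2lᵢ+1) = 13×3×11 = 429
triangle coeff Δ(6,1,5) = 1/858
Σ_t [1,1]: t=1:−1/14400 = -1/14400
(3j)²=6/143 [(6 1 5; 0 0 0)], sign=+1
Σ_t [1,1]: t=1:−1/30240 = -1/30240
(3j)²=16/429 [(6 1 5; -2 0 2)], sign=+1
⇒ 4πI² = 96/143
I = (+1)√(96/143/(4π)) = 0.23113338
No selection rule forces the value: the integral is nonzero (none).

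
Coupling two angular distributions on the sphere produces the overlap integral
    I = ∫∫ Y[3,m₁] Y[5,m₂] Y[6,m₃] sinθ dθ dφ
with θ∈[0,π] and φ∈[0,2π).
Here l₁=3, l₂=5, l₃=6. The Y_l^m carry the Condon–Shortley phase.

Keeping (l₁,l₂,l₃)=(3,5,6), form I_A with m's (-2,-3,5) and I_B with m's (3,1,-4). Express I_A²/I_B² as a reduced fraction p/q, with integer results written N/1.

Same 3,5,6: normalisation and zero-m 3j drop out of the ratio.
A: Δ: 2! 4! 8! / 15! → 1/675675; sum: t=1:−1/120960 t=2:+1/483840 = -1/161280; 3j²(3 5 6; -2 -3 5) = Δ·Π!·Σ² = 2/91  (sign +1)
B: Δ: 2! 4! 8! / 15! → 1/675675; sum: t=0:+1/69120 = 1/69120; 3j²(3 5 6; 3 1 -4) = Δ·Π!·Σ² = 4/143  (sign +1)
I_A²/I_B² = (2/91)/(4/143) = 11/14

11/14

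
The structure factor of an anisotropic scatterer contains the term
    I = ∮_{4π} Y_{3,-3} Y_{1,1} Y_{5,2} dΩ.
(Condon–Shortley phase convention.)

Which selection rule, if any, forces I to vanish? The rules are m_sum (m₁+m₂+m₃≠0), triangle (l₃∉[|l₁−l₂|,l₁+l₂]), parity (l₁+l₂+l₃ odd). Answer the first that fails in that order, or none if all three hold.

triangle

azimuthal sum: -3 + 1 + 2 = 0  ✓
l₃ must lie in [2,4]; have l₃=5  ✗
L = 3 + 1 + 5 = 9 (odd)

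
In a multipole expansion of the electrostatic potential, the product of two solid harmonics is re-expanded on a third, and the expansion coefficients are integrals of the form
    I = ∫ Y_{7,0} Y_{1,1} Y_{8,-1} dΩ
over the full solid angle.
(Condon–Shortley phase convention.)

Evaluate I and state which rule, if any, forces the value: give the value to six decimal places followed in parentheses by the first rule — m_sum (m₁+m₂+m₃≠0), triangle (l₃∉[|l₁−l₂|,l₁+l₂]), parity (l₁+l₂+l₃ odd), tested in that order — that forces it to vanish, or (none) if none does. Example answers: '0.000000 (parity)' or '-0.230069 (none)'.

Rules hold: Σm=0, L=16 even, 6≤8≤8.
N = 15·3·17 = 765
Δ = 0!·14!·2!/17! = 1/2040
Racah Σ t=0..0: t=0:+1/25401600 = 1/25401600
⇒ 3j(7 1 8; 0 0 0)² = 8/255, sgn +1
Racah Σ t=0..0: t=0:+1/50803200 = 1/50803200
⇒ 3j(7 1 8; 0 1 -1)² = 3/170, sgn -1
4πI² = N·(3j₀)²·(3jₘ)² = 36/85
I = -1·√(0.423529/4π) = -0.18358486
No selection rule forces the value: the integral is nonzero (none).

-0.183585 (none)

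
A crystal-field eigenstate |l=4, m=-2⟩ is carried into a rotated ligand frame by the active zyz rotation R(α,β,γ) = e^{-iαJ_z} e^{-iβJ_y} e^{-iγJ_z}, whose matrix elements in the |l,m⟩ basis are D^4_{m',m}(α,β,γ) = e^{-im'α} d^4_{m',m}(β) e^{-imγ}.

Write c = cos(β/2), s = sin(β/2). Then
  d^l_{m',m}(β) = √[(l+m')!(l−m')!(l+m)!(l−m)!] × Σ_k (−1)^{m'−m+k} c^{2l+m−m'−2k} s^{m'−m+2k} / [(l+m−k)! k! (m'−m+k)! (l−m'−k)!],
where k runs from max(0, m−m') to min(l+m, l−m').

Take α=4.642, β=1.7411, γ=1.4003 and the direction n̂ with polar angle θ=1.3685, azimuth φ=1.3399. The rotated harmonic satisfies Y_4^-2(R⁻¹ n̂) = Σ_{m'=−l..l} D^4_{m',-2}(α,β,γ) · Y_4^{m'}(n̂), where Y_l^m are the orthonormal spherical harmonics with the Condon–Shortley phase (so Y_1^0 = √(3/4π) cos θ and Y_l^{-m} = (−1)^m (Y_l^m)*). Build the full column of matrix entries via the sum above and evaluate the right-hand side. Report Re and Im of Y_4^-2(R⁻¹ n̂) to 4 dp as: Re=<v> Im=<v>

Need the full column D^4_{m',-2} for m'=−4..4 at α=4.6420, β=1.7411, γ=1.4003.
cos(β/2)=0.644406, sin(β/2)=0.764683
d^4_{-4,-2}: single k=2 term ⇒ +0.221564;  D = -0.179998+0.129196i
d^4_{-3,-2}: k∈[1..2] ⇒ +0.132027 -0.557736 = -0.425709;  D = +0.223296+0.362446i
d^4_{-2,-2}: k∈[0..2] ⇒ +0.029736 -0.502461 +0.884416 = +0.411691;  D = +0.364830-0.190756i
d^4_{-1,-2}: k∈[0..2] ⇒ -0.149705 +1.054022 -0.989469 = -0.085153;  D = -0.034050-0.078048i
d^4_{0,-2}: k∈[0..2] ⇒ +0.397230 -1.491610 +0.787645 = -0.306734;  D = +0.289074-0.102579i
d^4_{1,-2}: k∈[0..2] ⇒ -0.702681 +1.484204 -0.417992 = +0.363531;  D = -0.097177-0.350302i
d^4_{2,-2}: k∈[0..2] ⇒ +0.884416 -0.996301 +0.116911 = +0.005025;  D = +0.004925-0.000999i
d^4_{3,-2}: k∈[0..1] ⇒ -0.785367 +0.368634 = -0.416733;  D = -0.053951-0.413226i
d^4_{4,-2}: single k=0 term ⇒ +0.439328;  D = -0.438552+0.026097i
Y_4^{m'}(θ=1.3685,φ=1.3399) and Σ D·Y over m':
  (-0.1800+0.1292i)·(+0.2457+0.3251i)  (+0.2233+0.3624i)·(-0.1510+0.1819i)  (+0.3648-0.1908i)·(+0.2062+0.1026i)  (-0.0341-0.0780i)·(-0.0579+0.2463i)  (+0.2891-0.1026i)·(+0.1953+0.0000i)  (-0.0972-0.3503i)·(+0.0579+0.2463i)  (+0.0049-0.0010i)·(+0.2062-0.1026i)  (-0.0540-0.4132i)·(+0.1510+0.1819i)  (-0.4386+0.0261i)·(+0.2457-0.3251i)
Y_4^-2(R⁻¹ n̂) = +0.035883-0.034806i

Re=0.0359 Im=-0.0348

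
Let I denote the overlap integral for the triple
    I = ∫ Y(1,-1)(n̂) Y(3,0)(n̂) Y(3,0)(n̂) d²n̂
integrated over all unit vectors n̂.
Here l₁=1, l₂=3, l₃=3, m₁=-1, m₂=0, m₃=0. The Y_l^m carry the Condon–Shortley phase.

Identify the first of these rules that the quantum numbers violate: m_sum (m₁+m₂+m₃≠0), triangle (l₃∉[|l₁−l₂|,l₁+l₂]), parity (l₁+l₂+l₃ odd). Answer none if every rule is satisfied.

m_sum

Σmᵢ = -1  ✗
l₃∈[|l₁−l₂|,l₁+l₂]=[2,4], have l₃=3
Σlᵢ = 7 ⇒ odd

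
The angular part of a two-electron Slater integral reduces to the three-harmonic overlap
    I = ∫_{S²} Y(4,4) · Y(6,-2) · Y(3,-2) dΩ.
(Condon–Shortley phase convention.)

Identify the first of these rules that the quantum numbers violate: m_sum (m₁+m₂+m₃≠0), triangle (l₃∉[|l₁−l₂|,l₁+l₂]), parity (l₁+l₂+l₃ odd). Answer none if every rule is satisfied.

m₁+m₂+m₃ = 4 − 2 − 2 = 0  ✓
triangle: |4−6|=2 ≤ l₃=3 ≤ 4+6=10  ✓
parity: l₁+l₂+l₃ = 13 is odd  ✗

parity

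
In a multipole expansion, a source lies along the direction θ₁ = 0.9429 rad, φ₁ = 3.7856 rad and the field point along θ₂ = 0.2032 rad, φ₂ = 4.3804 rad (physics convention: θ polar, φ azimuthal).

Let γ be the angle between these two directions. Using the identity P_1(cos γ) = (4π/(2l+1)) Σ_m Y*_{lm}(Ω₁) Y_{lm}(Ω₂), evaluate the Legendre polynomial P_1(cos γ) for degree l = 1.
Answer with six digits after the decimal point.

Term-by-term m-sum for l=1 (normalisation 4π/3 = 4.188790):
  [-1]  conj(Y_{1,-1})(Ω₁) = -0.223592-0.167871i ; Y_{1,-1}(Ω₂) = -0.022724+0.065915i ; Δ = +0.016146-0.010923i
  [+0]  conj(Y_{1,0})(Ω₁) = +0.287026-0.000000i ; Y_{1,0}(Ω₂) = +0.478550+0.000000i ; Δ = +0.137356+0.000000i
  [+1]  conj(Y_{1,1})(Ω₁) = +0.223592-0.167871i ; Y_{1,1}(Ω₂) = +0.022724+0.065915i ; Δ = +0.016146+0.010923i
Σ over m = +0.169649+0.000000i; ×(4π/3) → +0.710623+0.000000i. Real part: 0.710623

0.710623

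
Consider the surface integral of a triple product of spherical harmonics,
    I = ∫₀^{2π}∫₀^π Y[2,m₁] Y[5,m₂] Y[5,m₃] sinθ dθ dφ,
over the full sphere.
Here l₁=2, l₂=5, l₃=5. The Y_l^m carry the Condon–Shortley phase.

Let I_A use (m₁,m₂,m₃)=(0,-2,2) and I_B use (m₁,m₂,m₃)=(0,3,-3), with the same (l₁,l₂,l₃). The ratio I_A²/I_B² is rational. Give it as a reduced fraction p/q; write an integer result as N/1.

Shared (l₁,l₂,l₃)=(2,5,5): N and (l;000)² cancel in I_A²/I_B².
A: Δ = 2!·2!·8!/13! = 1/38610; Racah Σ t=0..2: t=0:+1/2880 t=1:−1/1440 t=2:+1/20160 = -1/3360; ⇒ 3j(2 5 5; 0 -2 2)² = 6/715, sgn +1
B: Δ = 2!·2!·8!/13! = 1/38610; Racah Σ t=0..2: t=0:+1/161280 t=1:−1/5040 t=2:+1/5760 = -1/53760; ⇒ 3j(2 5 5; 0 3 -3)² = 1/4290, sgn -1
I_A²/I_B² = (6/715)/(1/4290) = 36/1

36/1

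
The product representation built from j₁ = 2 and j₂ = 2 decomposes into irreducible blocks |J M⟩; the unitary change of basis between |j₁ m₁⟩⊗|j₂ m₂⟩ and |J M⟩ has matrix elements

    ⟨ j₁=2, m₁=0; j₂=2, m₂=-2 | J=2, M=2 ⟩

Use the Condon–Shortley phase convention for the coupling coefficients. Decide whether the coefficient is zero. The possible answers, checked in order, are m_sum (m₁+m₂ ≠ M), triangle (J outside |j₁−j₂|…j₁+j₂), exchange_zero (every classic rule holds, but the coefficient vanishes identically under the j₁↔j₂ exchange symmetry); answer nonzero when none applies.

m_sum

m-sum: m₁+m₂ = 0+(-2) = -2, M = 2  ✗ ⇒ coefficient is 0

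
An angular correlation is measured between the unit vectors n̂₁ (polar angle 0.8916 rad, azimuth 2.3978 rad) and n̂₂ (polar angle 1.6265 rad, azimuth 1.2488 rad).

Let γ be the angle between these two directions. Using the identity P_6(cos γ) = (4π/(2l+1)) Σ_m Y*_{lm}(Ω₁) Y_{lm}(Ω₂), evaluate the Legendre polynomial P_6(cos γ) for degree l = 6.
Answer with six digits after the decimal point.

0.094383

Addition theorem: P_6(cos γ) = (4π/13) Σ_m Y*_{lm}(Ω₁) Y_{lm}(Ω₂), m = −6…6:
  m=-6: (-0.026482, 0.103869) × (0.169130, -0.447726) = (0.042026, 0.029424)  (running Σ = (0.042026, 0.029424))
  m=-5: (0.251187, -0.163627) × (-0.092378, -0.003622) = (-0.023797, 0.014206)  (running Σ = (0.018229, 0.043630))
  m=-4: (-0.430794, -0.072363) × (-0.095572, -0.328878) = (0.017373, 0.148594)  (running Σ = (0.035603, 0.192224))
  m=-3: (0.158539, 0.204030) × (-0.088070, 0.060876) = (-0.026383, -0.008318)  (running Σ = (0.009220, 0.183906))
  m=-2: (-0.015806, 0.189508) × (-0.245248, -0.184124) = (0.038769, -0.043566)  (running Σ = (0.047989, 0.140340))
  m=-1: (0.251845, -0.231715) × (-0.035565, 0.106607) = (0.015746, 0.035089)  (running Σ = (0.063734, 0.175429))
  m=0: (0.100318, -0.000000) × (-0.297348, 0.000000) = (-0.029829, 0.000000)  (running Σ = (0.033905, 0.175429))
  m=1: (-0.251845, -0.231715) × (0.035565, 0.106607) = (0.015746, -0.035089)  (running Σ = (0.049651, 0.140340))
  m=2: (-0.015806, -0.189508) × (-0.245248, 0.184124) = (0.038769, 0.043566)  (running Σ = (0.088420, 0.183906))
  m=3: (-0.158539, 0.204030) × (0.088070, 0.060876) = (-0.026383, 0.008318)  (running Σ = (0.062037, 0.192224))
  m=4: (-0.430794, 0.072363) × (-0.095572, 0.328878) = (0.017373, -0.148594)  (running Σ = (0.079410, 0.043630))
  m=5: (-0.251187, -0.163627) × (0.092378, -0.003622) = (-0.023797, -0.014206)  (running Σ = (0.055613, 0.029424))
  m=6: (-0.026482, -0.103869) × (0.169130, 0.447726) = (0.042026, -0.029424)  (running Σ = (0.097639, 0.000000))
Accumulated sum (0.097639, 0.000000); after 4π/(2l+1) scaling, (0.094383, 0.000000) ⇒ P_6 = 0.094383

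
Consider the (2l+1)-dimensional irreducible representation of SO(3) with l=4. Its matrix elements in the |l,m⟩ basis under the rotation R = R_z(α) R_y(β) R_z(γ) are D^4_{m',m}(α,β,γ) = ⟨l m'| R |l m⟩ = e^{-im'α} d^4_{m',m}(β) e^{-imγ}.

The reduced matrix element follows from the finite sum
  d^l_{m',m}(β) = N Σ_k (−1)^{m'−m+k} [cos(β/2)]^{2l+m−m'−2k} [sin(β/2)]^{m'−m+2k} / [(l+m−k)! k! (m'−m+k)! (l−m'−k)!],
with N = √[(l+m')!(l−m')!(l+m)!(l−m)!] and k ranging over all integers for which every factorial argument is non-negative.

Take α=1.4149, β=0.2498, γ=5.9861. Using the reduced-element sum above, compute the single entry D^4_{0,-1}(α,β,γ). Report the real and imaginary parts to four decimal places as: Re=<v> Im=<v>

First d^4_{0,-1}(β=0.2498), then the phase factors e^{-i(0)α} and e^{-i(-1)γ}:
Half-angle: c=0.992210, s=0.124576. N=√(24·24·6·120)=643.987578
The bounds max(0,m−m')=0 and min(l+m,l−m')=3 give 4 terms
  k=0: (−1)^1·643.9876/(144)·0.9922^7·0.1246^1 = -0.527440
  k=1: (−1)^2·643.9876/(24)·0.9922^5·0.1246^3 = +0.049886
  k=2: (−1)^3·643.9876/(24)·0.9922^3·0.1246^5 = -0.000786
  k=3: (−1)^4·643.9876/(144)·0.9922^1·0.1246^7 = +0.000002
d^4_{0,-1}(0.2498) = -0.527440 +0.049886 -0.000786 +0.000002 = -0.478338
Attach z-rotation phases: D = e^{-i(0)(1.4149)}·(-0.478338)·e^{-i(-1)(5.9861)} = -0.457384+0.140026i

Re=-0.4574 Im=0.1400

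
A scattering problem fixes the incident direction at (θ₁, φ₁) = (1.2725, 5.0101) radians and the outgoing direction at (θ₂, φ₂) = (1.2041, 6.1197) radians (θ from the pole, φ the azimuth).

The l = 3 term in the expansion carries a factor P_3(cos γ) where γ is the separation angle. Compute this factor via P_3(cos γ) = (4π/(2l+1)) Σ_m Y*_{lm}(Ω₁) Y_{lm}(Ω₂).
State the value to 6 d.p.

-0.436556

Addition theorem: P_3(cos γ) = (4π/7) Σ_m Y*_{lm}(Ω₁) Y_{lm}(Ω₂), m = −3…3:
  m=-3: (-0.283846+0.228440i) × (+0.299407+0.159876i) = -0.121508+0.023017i  (running Σ = -0.121508+0.023017i)
  m=-2: (-0.227188-0.153906i) × (+0.302397+0.102556i) = -0.052917-0.069840i  (running Σ = -0.174425-0.046824i)
  m=-1: (-0.051480+0.167782i) × (-0.106349-0.017543i) = +0.008418-0.016940i  (running Σ = -0.166006-0.063764i)
  m=0: (-0.281657-0.000000i) × (-0.315394+0.000000i) = +0.088833+0.000000i  (running Σ = -0.077174-0.063764i)
  m=1: (+0.051480+0.167782i) × (+0.106349-0.017543i) = +0.008418+0.016940i  (running Σ = -0.068755-0.046824i)
  m=2: (-0.227188+0.153906i) × (+0.302397-0.102556i) = -0.052917+0.069840i  (running Σ = -0.121672+0.023017i)
  m=3: (+0.283846+0.228440i) × (-0.299407+0.159876i) = -0.121508-0.023017i  (running Σ = -0.243180+0.000000i)
Accumulated sum -0.243180+0.000000i; after 4π/(2l+1) scaling, -0.436556+0.000000i ⇒ P_3 = -0.436556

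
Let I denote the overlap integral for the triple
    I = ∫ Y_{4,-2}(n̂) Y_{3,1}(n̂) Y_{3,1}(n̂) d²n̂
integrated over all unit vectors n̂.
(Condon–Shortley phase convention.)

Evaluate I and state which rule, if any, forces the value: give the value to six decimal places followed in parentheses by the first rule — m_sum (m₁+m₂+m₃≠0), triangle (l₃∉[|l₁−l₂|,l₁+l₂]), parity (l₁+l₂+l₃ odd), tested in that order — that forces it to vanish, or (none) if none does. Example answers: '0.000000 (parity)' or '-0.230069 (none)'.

0.162193 (none)

Rules hold: Σm=0, L=10 even, 1≤3≤7.
N = 9·7·7 = 441
Δ = 4!·4!·2!/11! = 1/34650
Racah Σ t=1..3: t=1:−1/72 t=2:+1/16 t=3:−1/72 = 5/144
⇒ 3j(4 3 3; 0 0 0)² = 2/77, sgn -1
Racah Σ t=2..4: t=2:+1/192 t=3:−1/36 t=4:+1/192 = -5/288
⇒ 3j(4 3 3; -2 1 1)² = 20/693, sgn -1
4πI² = N·(3j₀)²·(3jₘ)² = 40/121
I = +1·√(0.330579/4π) = 0.16219310
No selection rule forces the value: the integral is nonzero (none).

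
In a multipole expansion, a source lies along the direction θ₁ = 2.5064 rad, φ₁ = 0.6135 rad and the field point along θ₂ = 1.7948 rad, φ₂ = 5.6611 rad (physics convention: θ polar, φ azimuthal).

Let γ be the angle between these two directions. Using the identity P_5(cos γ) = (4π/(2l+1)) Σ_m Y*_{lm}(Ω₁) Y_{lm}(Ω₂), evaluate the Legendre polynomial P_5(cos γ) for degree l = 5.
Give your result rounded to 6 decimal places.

0.306003

Addition theorem: P_5(cos γ) = (4π/11) Σ_m Y*_{lm}(Ω₁) Y_{lm}(Ω₂), m = −5…5:
  m=-5: Y*=-0.034036+0.002526i  Y=-0.408780+0.012744i  product +0.013881-0.001467i
  m=-4: Y*=+0.113152-0.092931i  Y=+0.233985-0.179080i  product +0.009834-0.042008i
  m=-3: Y*=-0.093025+0.336512i  Y=+0.051904-0.170530i  product +0.052557+0.033330i
  m=-2: Y*=-0.152793-0.426780i  Y=+0.097831+0.288792i  product +0.108303-0.085878i
  m=-1: Y*=+0.115820+0.081554i  Y=+0.091440+0.065568i  product +0.005243+0.015052i
  m=+0: Y*=+0.367763-0.000000i  Y=-0.303934+0.000000i  product -0.111776+0.000000i
  m=+1: Y*=-0.115820+0.081554i  Y=-0.091440+0.065568i  product +0.005243-0.015052i
  m=+2: Y*=-0.152793+0.426780i  Y=+0.097831-0.288792i  product +0.108303+0.085878i
  m=+3: Y*=+0.093025+0.336512i  Y=-0.051904-0.170530i  product +0.052557-0.033330i
  m=+4: Y*=+0.113152+0.092931i  Y=+0.233985+0.179080i  product +0.009834+0.042008i
  m=+5: Y*=+0.034036+0.002526i  Y=+0.408780+0.012744i  product +0.013881+0.001467i
Σ over m = +0.267860+0.000000i; ×(4π/11) → +0.306003+0.000000i. Real part: 0.306003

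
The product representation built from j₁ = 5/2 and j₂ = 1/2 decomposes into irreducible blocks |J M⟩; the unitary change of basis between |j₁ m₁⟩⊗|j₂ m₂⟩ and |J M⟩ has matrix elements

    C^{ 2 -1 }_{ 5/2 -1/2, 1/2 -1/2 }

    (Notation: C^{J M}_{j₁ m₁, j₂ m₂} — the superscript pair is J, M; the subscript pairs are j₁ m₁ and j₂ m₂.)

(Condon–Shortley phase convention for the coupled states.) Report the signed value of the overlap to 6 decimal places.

√[5·1!4!0!/6! · 2!3!0!1!1!3!] = √(12)
  +(−1)^0/∏(0,1,3,0,1,0)! = 1/6  (running 1/6)
⟨..|..⟩ = √(12)·(1/6) = +0.577350

+0.577350  (= +√(1/3))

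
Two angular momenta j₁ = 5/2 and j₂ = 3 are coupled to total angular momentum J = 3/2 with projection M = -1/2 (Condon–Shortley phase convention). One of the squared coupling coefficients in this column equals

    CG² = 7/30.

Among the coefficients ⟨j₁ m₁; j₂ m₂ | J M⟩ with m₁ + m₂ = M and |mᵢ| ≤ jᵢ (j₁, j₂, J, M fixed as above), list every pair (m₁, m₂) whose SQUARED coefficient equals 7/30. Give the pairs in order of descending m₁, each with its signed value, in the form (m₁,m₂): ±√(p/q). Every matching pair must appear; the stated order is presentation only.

(-3/2,1): −√(7/30)

Admissible pairs with m₁+m₂ = M = -1/2: (-5/2,2), (-3/2,1), (-1/2,0), (1/2,-1), (3/2,-2), (5/2,-3)
  (m₁,m₂)=(5/2,-3): CG² = 5/14, CG = +√(5/14)
  (m₁,m₂)=(3/2,-2): CG² = 1/21, CG = −√(1/21)
  (m₁,m₂)=(1/2,-1): CG² = 1/105, CG = −√(1/105)
  (m₁,m₂)=(-1/2,0): CG² = 4/35, CG = +√(4/35)
  (m₁,m₂)=(-3/2,1): CG² = 7/30, CG = −√(7/30)   ← matches the target
  (m₁,m₂)=(-5/2,2): CG² = 5/21, CG = +√(5/21)
Pairs with CG² = 7/30: (-3/2,1): −√(7/30)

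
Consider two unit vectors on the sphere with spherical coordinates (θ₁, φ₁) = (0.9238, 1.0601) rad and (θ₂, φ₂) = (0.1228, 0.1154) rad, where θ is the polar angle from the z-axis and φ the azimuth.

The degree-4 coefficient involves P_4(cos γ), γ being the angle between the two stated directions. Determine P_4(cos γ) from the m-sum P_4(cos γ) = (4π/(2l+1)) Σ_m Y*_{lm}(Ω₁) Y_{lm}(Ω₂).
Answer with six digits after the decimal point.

-0.428566

Addition theorem: P_4(cos γ) = (4π/9) Σ_m Y*_{lm}(Ω₁) Y_{lm}(Ω₂), m = −4…4:
  [-4]  conj(Y_{4,-4})(Ω₁) = (-0.081549, -0.159753) ; Y_{4,-4}(Ω₂) = (0.000089, -0.000044) ; Δ = (-0.000014, -0.000011)
  [-3]  conj(Y_{4,-3})(Ω₁) = (-0.382979, -0.014832) ; Y_{4,-3}(Ω₂) = (0.002148, -0.000775) ; Δ = (-0.000834, 0.000265)
  [-2]  conj(Y_{4,-2})(Ω₁) = (-0.171653, 0.280347) ; Y_{4,-2}(Ω₂) = (0.028804, -0.006769) ; Δ = (-0.003047, 0.009237)
  [-1]  conj(Y_{4,-1})(Ω₁) = (-0.050770, -0.090616) ; Y_{4,-1}(Ω₂) = (0.222521, -0.025794) ; Δ = (-0.013635, -0.018854)
  [+0]  conj(Y_{4,0})(Ω₁) = (-0.346948, -0.000000) ; Y_{4,0}(Ω₂) = (0.783629, 0.000000) ; Δ = (-0.271878, -0.000000)
  [+1]  conj(Y_{4,1})(Ω₁) = (0.050770, -0.090616) ; Y_{4,1}(Ω₂) = (-0.222521, -0.025794) ; Δ = (-0.013635, 0.018854)
  [+2]  conj(Y_{4,2})(Ω₁) = (-0.171653, -0.280347) ; Y_{4,2}(Ω₂) = (0.028804, 0.006769) ; Δ = (-0.003047, -0.009237)
  [+3]  conj(Y_{4,3})(Ω₁) = (0.382979, -0.014832) ; Y_{4,3}(Ω₂) = (-0.002148, -0.000775) ; Δ = (-0.000834, -0.000265)
  [+4]  conj(Y_{4,4})(Ω₁) = (-0.081549, 0.159753) ; Y_{4,4}(Ω₂) = (0.000089, 0.000044) ; Δ = (-0.000014, 0.000011)
Accumulated sum (-0.306938, 0.000000); after 4π/(2l+1) scaling, (-0.428566, 0.000000) ⇒ P_4 = -0.428566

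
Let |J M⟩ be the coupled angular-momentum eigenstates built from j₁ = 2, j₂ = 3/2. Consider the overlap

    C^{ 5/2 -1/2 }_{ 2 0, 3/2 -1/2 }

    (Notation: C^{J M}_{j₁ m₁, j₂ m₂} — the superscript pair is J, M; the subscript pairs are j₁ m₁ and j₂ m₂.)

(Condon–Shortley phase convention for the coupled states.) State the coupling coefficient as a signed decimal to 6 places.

+√(3/35) ≈ +0.292770

√[6·1!3!2!/7! · 2!2!1!2!2!3!] = √(48/35)
  +(−1)^0/∏(0,1,2,1,1,1)! = 1/2  (running 1/2)
  +(−1)^1/∏(1,0,1,0,2,2)! = -1/4  (running 1/4)
⟨..|..⟩ = √(48/35)·(1/4) = +0.292770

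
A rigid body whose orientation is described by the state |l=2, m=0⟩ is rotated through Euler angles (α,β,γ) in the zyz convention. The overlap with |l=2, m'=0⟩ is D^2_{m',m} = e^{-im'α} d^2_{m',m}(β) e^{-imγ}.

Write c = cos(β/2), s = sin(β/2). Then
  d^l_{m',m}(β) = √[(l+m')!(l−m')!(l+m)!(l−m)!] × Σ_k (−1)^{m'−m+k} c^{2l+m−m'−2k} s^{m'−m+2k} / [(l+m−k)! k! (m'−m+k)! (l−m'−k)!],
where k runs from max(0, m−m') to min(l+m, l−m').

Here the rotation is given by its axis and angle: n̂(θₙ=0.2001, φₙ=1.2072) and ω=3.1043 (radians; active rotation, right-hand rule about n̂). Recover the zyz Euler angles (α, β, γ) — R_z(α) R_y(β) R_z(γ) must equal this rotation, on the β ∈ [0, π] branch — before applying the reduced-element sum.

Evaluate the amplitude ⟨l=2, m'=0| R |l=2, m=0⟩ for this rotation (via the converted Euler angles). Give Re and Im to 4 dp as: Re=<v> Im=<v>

Axis–angle → zyz. n̂ = (sinθₙcosφₙ, sinθₙsinφₙ, cosθₙ) = (+0.070689, +0.185773, +0.980047), ω = 3.1043.
R = I cosω + sinω [n̂]ₓ + (1−cosω) n̂n̂ᵀ gives
  R = [-0.989314, -0.010285, +0.145436; +0.062795, -0.930306, +0.361370; +0.131583, +0.366641, +0.921011]
β = atan2(√(R₁₃²+R₂₃²), R₃₃) = 0.400129; α = atan2(R₂₃, R₁₃) mod 2π = 1.188174; γ = atan2(R₃₂, −R₃₁) mod 2π = 1.915367
First d^2_{0,0}(β=0.4001), then the phase factors e^{-i(0)α} and e^{-i(0)γ}:
c=cos(0.400129/2)=0.980054, s=sin(0.400129/2)=0.198733; N=√[2·2·2·2]=4.000000
Admissible k: 0..2 (factorial args all ≥0)
  k=0: (−1)^0·4.0000/(4)·0.9801^4·0.1987^0 = +0.922570
  k=1: (−1)^1·4.0000/(1)·0.9801^2·0.1987^2 = -0.151740
  k=2: (−1)^2·4.0000/(4)·0.9801^0·0.1987^4 = +0.001560
d^2_{0,0}(0.4001) = +0.922570 -0.151740 +0.001560 = +0.772391
D = (+1.000000+0.000000i)·(+0.772391)·(+1.000000+0.000000i) = +0.772391+0.000000i

Re=0.7724 Im=0.0000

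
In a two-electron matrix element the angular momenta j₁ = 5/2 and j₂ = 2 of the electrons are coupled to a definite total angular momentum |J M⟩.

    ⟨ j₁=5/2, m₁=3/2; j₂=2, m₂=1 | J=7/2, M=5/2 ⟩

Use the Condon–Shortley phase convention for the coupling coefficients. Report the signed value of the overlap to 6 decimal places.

+√(1/63) ≈ +0.125988

j₁+j₂−J=1  J+j₁−j₂=4  J−j₁+j₂=3  j₁+j₂+J+1=9
(j₁±m₁, j₂±m₂, J±M) = (4,1,3,1,6,1)
P² = 2304/7
sum k=0..1:
  [0] +1/36 = 1/36
  [1] −1/48 = -1/48
S = 1/144
C² = P²·S² = 1/63 ; C = +0.125988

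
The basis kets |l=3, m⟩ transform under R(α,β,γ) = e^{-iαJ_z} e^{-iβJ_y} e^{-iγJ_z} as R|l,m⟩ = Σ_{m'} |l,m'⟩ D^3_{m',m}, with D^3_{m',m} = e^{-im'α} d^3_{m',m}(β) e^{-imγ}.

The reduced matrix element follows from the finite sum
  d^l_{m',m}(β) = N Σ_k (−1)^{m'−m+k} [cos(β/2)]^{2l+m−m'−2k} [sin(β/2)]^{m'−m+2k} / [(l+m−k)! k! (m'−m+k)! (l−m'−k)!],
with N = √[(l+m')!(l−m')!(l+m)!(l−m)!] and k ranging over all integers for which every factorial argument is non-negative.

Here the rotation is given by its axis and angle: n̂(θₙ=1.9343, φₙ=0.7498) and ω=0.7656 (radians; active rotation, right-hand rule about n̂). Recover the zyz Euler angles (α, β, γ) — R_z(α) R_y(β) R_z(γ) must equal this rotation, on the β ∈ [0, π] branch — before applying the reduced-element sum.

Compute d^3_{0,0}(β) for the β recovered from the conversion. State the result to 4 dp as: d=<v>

d=-0.0531

Axis–angle → zyz. n̂ = (sinθₙcosφₙ, sinθₙsinφₙ, cosθₙ) = (+0.684005, +0.636962, -0.355551), ω = 0.7656.
R = I cosω + sinω [n̂]ₓ + (1−cosω) n̂n̂ᵀ gives
  R = [+0.851516, +0.367957, +0.373534; -0.124816, +0.834176, -0.537188; -0.509256, +0.410802, +0.756241]
β = atan2(√(R₁₃²+R₂₃²), R₃₃) = 0.713247; α = atan2(R₂₃, R₁₃) mod 2π = 5.319988; γ = atan2(R₃₂, −R₃₁) mod 2π = 0.678795
d^3_{0,0}(β=0.7132) via the finite sum:
c=cos(0.713247/2)=0.937081, s=sin(0.713247/2)=0.349112; N=√[6·6·6·6]=36.000000
k∈{0,1,2,3} keeps every argument non-negative
  k=0: (−1)^0·36.0000/(36)·0.9371^6·0.3491^0 = +0.677115
  k=1: (−1)^1·36.0000/(4)·0.9371^4·0.3491^2 = -0.845826
  k=2: (−1)^2·36.0000/(4)·0.9371^2·0.3491^4 = +0.117397
  k=3: (−1)^3·36.0000/(36)·0.9371^0·0.3491^6 = -0.001810
d^3_{0,0}(0.7132) = +0.677115 -0.845826 +0.117397 -0.001810 = -0.053125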